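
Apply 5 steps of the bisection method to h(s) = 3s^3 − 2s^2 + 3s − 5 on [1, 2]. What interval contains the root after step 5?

[1.09375, 1.125]

midpoint 1.5: h = 5.125 > 0 → [1, 1.5]
midpoint 1.25: h = 1.484375 > 0 → [1, 1.25]
midpoint 1.125: h = 0.115234 > 0 → [1, 1.125]
midpoint 1.0625: h = -0.4719 < 0 → [1.0625, 1.125]
midpoint 1.09375: h = -0.186 < 0 → [1.09375, 1.125]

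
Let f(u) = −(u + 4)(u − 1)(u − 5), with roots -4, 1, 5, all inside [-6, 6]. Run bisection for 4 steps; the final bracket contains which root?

u = 0 gives f = -20, negative; keep [-6, 0]
u = -3 gives f = -32, negative; keep [-6, -3]
u = -4.5 gives f = 26.125, positive; keep [-4.5, -3]
u = -3.75 gives f = -10.3906, negative; keep [-4.5, -3.75]

-4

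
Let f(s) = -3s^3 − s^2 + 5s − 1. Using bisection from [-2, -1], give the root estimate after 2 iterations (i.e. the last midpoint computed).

-1.75

midpoint -1.5: f = -0.625 < 0 → [-2, -1.5]
midpoint -1.75: f = 3.265625 > 0 → [-1.75, -1.5]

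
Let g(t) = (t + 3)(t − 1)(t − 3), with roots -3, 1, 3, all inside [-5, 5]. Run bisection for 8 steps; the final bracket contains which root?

m = 0, g(m) = 9 (+); new bracket [-5, 0]
m = -2.5, g(m) = 9.625 (+); new bracket [-5, -2.5]
m = -3.75, g(m) = -24.046875 (−); new bracket [-3.75, -2.5]
m = -3.125, g(m) = -3.1582 (−); new bracket [-3.125, -2.5]
m = -2.8125, g(m) = 4.155 (+); new bracket [-3.125, -2.8125]
m = -2.96875, g(m) = 0.7403 (+); new bracket [-3.125, -2.96875]
m = -3.046875, g(m) = -1.1471 (−); new bracket [-3.046875, -2.96875]
m = -3.0078125, g(m) = -0.1881 (−); new bracket [-3.0078125, -2.96875]

-3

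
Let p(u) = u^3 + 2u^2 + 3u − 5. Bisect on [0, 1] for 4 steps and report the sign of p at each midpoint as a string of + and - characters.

---+

m = 0.5, p(m) = -2.875 (−); new bracket [0.5, 1]
m = 0.75, p(m) = -1.203125 (−); new bracket [0.75, 1]
m = 0.875, p(m) = -0.173828 (−); new bracket [0.875, 1]
m = 0.9375, p(m) = 0.3943 (+); new bracket [0.875, 0.9375]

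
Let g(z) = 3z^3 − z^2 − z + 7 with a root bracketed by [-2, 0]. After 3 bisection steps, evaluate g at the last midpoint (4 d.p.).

midpoint -1: g = 4 > 0 → [-2, -1]
midpoint -1.5: g = -3.875 < 0 → [-1.5, -1]
midpoint -1.25: g = 0.828125 > 0 → [-1.5, -1.25]

0.8281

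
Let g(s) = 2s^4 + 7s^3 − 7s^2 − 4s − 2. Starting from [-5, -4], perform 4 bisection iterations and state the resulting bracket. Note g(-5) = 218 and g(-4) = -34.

[-4.25, -4.1875]

m = -4.5, g(m) = 56.5 (+); new bracket [-4.5, -4]
m = -4.25, g(m) = 3.710938 (+); new bracket [-4.25, -4]
m = -4.125, g(m) = -16.872559 (−); new bracket [-4.25, -4.125]
m = -4.1875, g(m) = -7.032 (−); new bracket [-4.25, -4.1875]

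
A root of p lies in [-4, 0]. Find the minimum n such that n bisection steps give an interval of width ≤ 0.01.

9

Width after n steps is 4/2^n. Need 2^n ≥ 4/0.01 = 400.
2^8 = 256 < 400 ≤ 2^9 = 512, so n = 9.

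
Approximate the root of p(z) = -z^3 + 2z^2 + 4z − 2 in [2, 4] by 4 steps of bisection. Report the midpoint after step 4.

3.125

p(3) = 1 > 0, so the root lies in [3, 4]
p(3.5) = -6.375 < 0, so the root lies in [3, 3.5]
p(3.25) = -2.203125 < 0, so the root lies in [3, 3.25]
p(3.125) = -0.4863 < 0, so the root lies in [3, 3.125]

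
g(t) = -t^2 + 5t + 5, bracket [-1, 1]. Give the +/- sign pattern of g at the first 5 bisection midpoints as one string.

t = 0 gives g = 5, positive; keep [-1, 0]
t = -0.5 gives g = 2.25, positive; keep [-1, -0.5]
t = -0.75 gives g = 0.6875, positive; keep [-1, -0.75]
t = -0.875 gives g = -0.1406, negative; keep [-0.875, -0.75]
t = -0.8125 gives g = 0.2773, positive; keep [-0.875, -0.8125]

+++-+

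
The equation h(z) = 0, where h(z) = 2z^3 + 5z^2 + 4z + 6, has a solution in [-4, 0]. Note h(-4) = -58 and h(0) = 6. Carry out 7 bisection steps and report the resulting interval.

[-2.21875, -2.1875]

z = -2 gives h = 2, positive; keep [-4, -2]
z = -3 gives h = -15, negative; keep [-3, -2]
z = -2.5 gives h = -4, negative; keep [-2.5, -2]
z = -2.25 gives h = -0.4688, negative; keep [-2.25, -2]
z = -2.125 gives h = 0.8867, positive; keep [-2.25, -2.125]
z = -2.1875 gives h = 0.2407, positive; keep [-2.25, -2.1875]
z = -2.21875 gives h = -0.1059, negative; keep [-2.21875, -2.1875]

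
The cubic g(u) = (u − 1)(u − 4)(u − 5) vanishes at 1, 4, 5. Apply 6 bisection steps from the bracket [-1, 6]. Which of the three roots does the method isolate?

g(2.5) = 5.625 > 0, so the root lies in [-1, 2.5]
g(0.75) = -3.453125 < 0, so the root lies in [0.75, 2.5]
g(1.625) = 5.009766 > 0, so the root lies in [0.75, 1.625]
g(1.1875) = 2.0105 > 0, so the root lies in [0.75, 1.1875]
g(0.96875) = -0.3819 < 0, so the root lies in [0.96875, 1.1875]
g(1.078125) = 0.8953 > 0, so the root lies in [0.96875, 1.078125]

1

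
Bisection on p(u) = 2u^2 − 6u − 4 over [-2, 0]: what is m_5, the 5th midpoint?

-0.5625

u = -1 gives p = 4, positive; keep [-1, 0]
u = -0.5 gives p = -0.5, negative; keep [-1, -0.5]
u = -0.75 gives p = 1.625, positive; keep [-0.75, -0.5]
u = -0.625 gives p = 0.5312, positive; keep [-0.625, -0.5]
u = -0.5625 gives p = 0.0078, positive; keep [-0.5625, -0.5]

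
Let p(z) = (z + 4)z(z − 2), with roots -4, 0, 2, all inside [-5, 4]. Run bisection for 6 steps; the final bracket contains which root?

-4

midpoint -0.5: p = 4.375 > 0 → [-5, -0.5]
midpoint -2.75: p = 16.328125 > 0 → [-5, -2.75]
midpoint -3.875: p = 2.845703 > 0 → [-5, -3.875]
midpoint -4.4375: p = -12.4978 < 0 → [-4.4375, -3.875]
midpoint -4.15625: p = -3.998 < 0 → [-4.15625, -3.875]
midpoint -4.015625: p = -0.3774 < 0 → [-4.015625, -3.875]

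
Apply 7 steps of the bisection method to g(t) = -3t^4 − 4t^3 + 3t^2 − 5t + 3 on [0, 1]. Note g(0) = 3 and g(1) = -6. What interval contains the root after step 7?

m = 0.5, g(m) = 0.5625 (+); new bracket [0.5, 1]
m = 0.75, g(m) = -1.699219 (−); new bracket [0.5, 0.75]
m = 0.625, g(m) = -0.387451 (−); new bracket [0.5, 0.625]
m = 0.5625, g(m) = 0.1245 (+); new bracket [0.5625, 0.625]
m = 0.59375, g(m) = -0.1213 (−); new bracket [0.5625, 0.59375]
m = 0.578125, g(m) = 0.004 (+); new bracket [0.578125, 0.59375]
m = 0.5859375, g(m) = -0.058 (−); new bracket [0.578125, 0.5859375]

[0.578125, 0.5859375]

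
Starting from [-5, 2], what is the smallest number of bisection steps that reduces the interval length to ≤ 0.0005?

Width after n steps is 7/2^n. Need 2^n ≥ 7/0.0005 = 14000.
2^13 = 8192 < 14000 ≤ 2^14 = 16384, so n = 14.

14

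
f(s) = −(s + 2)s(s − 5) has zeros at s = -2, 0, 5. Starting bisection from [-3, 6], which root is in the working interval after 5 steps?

5

midpoint 1.5: f = 18.375 > 0 → [1.5, 6]
midpoint 3.75: f = 26.953125 > 0 → [3.75, 6]
midpoint 4.875: f = 4.189453 > 0 → [4.875, 6]
midpoint 5.4375: f = -17.6931 < 0 → [4.875, 5.4375]
midpoint 5.15625: f = -5.7655 < 0 → [4.875, 5.15625]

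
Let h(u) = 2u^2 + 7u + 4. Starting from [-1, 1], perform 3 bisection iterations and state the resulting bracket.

[-0.75, -0.5]

h(0) = 4 > 0, so the root lies in [-1, 0]
h(-0.5) = 1 > 0, so the root lies in [-1, -0.5]
h(-0.75) = -0.125 < 0, so the root lies in [-0.75, -0.5]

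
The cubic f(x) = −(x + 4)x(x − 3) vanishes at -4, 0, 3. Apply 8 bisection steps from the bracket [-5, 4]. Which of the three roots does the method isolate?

m = -0.5, f(m) = -6.125 (−); new bracket [-5, -0.5]
m = -2.75, f(m) = -19.765625 (−); new bracket [-5, -2.75]
m = -3.875, f(m) = -3.330078 (−); new bracket [-5, -3.875]
m = -4.4375, f(m) = 14.4392 (+); new bracket [-4.4375, -3.875]
m = -4.15625, f(m) = 4.6474 (+); new bracket [-4.15625, -3.875]
m = -4.015625, f(m) = 0.4402 (+); new bracket [-4.015625, -3.875]
m = -3.9453125, f(m) = -1.4985 (−); new bracket [-4.015625, -3.9453125]
m = -3.98046875, f(m) = -0.5427 (−); new bracket [-4.015625, -3.98046875]

-4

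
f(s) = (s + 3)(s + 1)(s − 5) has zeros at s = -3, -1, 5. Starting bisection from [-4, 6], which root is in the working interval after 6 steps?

5

midpoint 1: f = -32 < 0 → [1, 6]
midpoint 3.5: f = -43.875 < 0 → [3.5, 6]
midpoint 4.75: f = -11.140625 < 0 → [4.75, 6]
midpoint 5.375: f = 20.0215 > 0 → [4.75, 5.375]
midpoint 5.0625: f = 3.0549 > 0 → [4.75, 5.0625]
midpoint 4.90625: f = -4.3778 < 0 → [4.90625, 5.0625]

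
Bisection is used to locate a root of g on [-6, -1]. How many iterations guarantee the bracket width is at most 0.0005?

Width after n steps is 5/2^n. Need 2^n ≥ 5/0.0005 = 10000.
2^13 = 8192 < 10000 ≤ 2^14 = 16384, so n = 14.

14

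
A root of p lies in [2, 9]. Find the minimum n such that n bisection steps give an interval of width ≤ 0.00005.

18

Width after n steps is 7/2^n. Need 2^n ≥ 7/0.00005 = 140000.
2^17 = 131072 < 140000 ≤ 2^18 = 262144, so n = 18.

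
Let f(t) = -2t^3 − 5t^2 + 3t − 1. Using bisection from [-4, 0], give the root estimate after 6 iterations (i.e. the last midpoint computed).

midpoint -2: f = -11 < 0 → [-4, -2]
midpoint -3: f = -1 < 0 → [-4, -3]
midpoint -3.5: f = 13 > 0 → [-3.5, -3]
midpoint -3.25: f = 5.0938 > 0 → [-3.25, -3]
midpoint -3.125: f = 1.832 > 0 → [-3.125, -3]
midpoint -3.0625: f = 0.3638 > 0 → [-3.0625, -3]

-3.0625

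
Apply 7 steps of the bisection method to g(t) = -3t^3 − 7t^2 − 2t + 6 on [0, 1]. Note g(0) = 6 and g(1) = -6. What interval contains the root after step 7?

[0.703125, 0.7109375]

m = 0.5, g(m) = 2.875 (+); new bracket [0.5, 1]
m = 0.75, g(m) = -0.703125 (−); new bracket [0.5, 0.75]
m = 0.625, g(m) = 1.283203 (+); new bracket [0.625, 0.75]
m = 0.6875, g(m) = 0.3416 (+); new bracket [0.6875, 0.75]
m = 0.71875, g(m) = -0.1676 (−); new bracket [0.6875, 0.71875]
m = 0.703125, g(m) = 0.0902 (+); new bracket [0.703125, 0.71875]
m = 0.7109375, g(m) = -0.0379 (−); new bracket [0.703125, 0.7109375]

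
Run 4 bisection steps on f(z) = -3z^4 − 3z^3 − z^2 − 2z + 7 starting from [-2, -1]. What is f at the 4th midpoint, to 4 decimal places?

1.2463

m = -1.5, f(m) = 2.6875 (+); new bracket [-2, -1.5]
m = -1.75, f(m) = -4.621094 (−); new bracket [-1.75, -1.5]
m = -1.625, f(m) = -0.436279 (−); new bracket [-1.625, -1.5]
m = -1.5625, f(m) = 1.2463 (+); new bracket [-1.625, -1.5625]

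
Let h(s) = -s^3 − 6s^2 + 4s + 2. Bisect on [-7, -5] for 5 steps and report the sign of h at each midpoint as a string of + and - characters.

midpoint -6: h = -22 < 0 → [-7, -6]
midpoint -6.5: h = -2.875 < 0 → [-7, -6.5]
midpoint -6.75: h = 9.171875 > 0 → [-6.75, -6.5]
midpoint -6.625: h = 2.9316 > 0 → [-6.625, -6.5]
midpoint -6.5625: h = -0.0251 < 0 → [-6.625, -6.5625]

--++-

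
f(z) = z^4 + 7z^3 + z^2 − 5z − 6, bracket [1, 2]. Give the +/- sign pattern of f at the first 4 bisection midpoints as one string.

midpoint 1.5: f = 17.4375 > 0 → [1, 1.5]
midpoint 1.25: f = 5.425781 > 0 → [1, 1.25]
midpoint 1.125: f = 1.209229 > 0 → [1, 1.125]
midpoint 1.0625: f = -0.5129 < 0 → [1.0625, 1.125]

+++-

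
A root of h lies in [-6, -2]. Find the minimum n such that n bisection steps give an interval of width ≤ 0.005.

10

Width after n steps is 4/2^n. Need 2^n ≥ 4/0.005 = 800.
2^9 = 512 < 800 ≤ 2^10 = 1024, so n = 10.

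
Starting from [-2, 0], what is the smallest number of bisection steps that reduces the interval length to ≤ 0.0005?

12

Width after n steps is 2/2^n. Need 2^n ≥ 2/0.0005 = 4000.
2^11 = 2048 < 4000 ≤ 2^12 = 4096, so n = 12.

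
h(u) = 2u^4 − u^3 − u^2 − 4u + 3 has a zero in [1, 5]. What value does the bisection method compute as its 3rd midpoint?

m = 3, h(m) = 117 (+); new bracket [1, 3]
m = 2, h(m) = 15 (+); new bracket [1, 2]
m = 1.5, h(m) = 1.5 (+); new bracket [1, 1.5]

1.5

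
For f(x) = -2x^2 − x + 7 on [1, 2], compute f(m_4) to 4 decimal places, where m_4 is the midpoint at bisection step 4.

-0.3828

x = 1.5 gives f = 1, positive; keep [1.5, 2]
x = 1.75 gives f = -0.875, negative; keep [1.5, 1.75]
x = 1.625 gives f = 0.09375, positive; keep [1.625, 1.75]
x = 1.6875 gives f = -0.3828, negative; keep [1.625, 1.6875]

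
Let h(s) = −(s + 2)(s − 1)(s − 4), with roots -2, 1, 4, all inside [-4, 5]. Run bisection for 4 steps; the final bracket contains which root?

-2

h(0.5) = -4.375 < 0, so the root lies in [-4, 0.5]
h(-1.75) = -3.953125 < 0, so the root lies in [-4, -1.75]
h(-2.875) = 23.310547 > 0, so the root lies in [-2.875, -1.75]
h(-2.3125) = 6.5344 > 0, so the root lies in [-2.3125, -1.75]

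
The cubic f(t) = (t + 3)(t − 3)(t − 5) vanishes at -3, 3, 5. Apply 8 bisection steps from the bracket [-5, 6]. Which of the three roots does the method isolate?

t = 0.5 gives f = 39.375, positive; keep [-5, 0.5]
t = -2.25 gives f = 28.546875, positive; keep [-5, -2.25]
t = -3.625 gives f = -35.712891, negative; keep [-3.625, -2.25]
t = -2.9375 gives f = 2.9456, positive; keep [-3.625, -2.9375]
t = -3.28125 gives f = -14.6297, negative; keep [-3.28125, -2.9375]
t = -3.109375 gives f = -5.4188, negative; keep [-3.109375, -2.9375]
t = -3.0234375 gives f = -1.1327, negative; keep [-3.0234375, -2.9375]
t = -2.98046875 gives f = 0.9322, positive; keep [-3.0234375, -2.98046875]

-3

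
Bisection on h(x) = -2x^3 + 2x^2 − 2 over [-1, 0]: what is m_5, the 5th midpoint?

x = -0.5 gives h = -1.25, negative; keep [-1, -0.5]
x = -0.75 gives h = -0.03125, negative; keep [-1, -0.75]
x = -0.875 gives h = 0.871094, positive; keep [-0.875, -0.75]
x = -0.8125 gives h = 0.3931, positive; keep [-0.8125, -0.75]
x = -0.78125 gives h = 0.1744, positive; keep [-0.78125, -0.75]

-0.78125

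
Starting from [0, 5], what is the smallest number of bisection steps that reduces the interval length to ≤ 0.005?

10

Width after n steps is 5/2^n. Need 2^n ≥ 5/0.005 = 1000.
2^9 = 512 < 1000 ≤ 2^10 = 1024, so n = 10.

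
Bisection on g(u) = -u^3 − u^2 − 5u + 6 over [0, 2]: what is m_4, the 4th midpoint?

0.875

g(1) = -1 < 0, so the root lies in [0, 1]
g(0.5) = 3.125 > 0, so the root lies in [0.5, 1]
g(0.75) = 1.265625 > 0, so the root lies in [0.75, 1]
g(0.875) = 0.1895 > 0, so the root lies in [0.875, 1]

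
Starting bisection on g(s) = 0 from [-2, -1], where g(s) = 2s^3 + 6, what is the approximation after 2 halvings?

-1.25

m = -1.5, g(m) = -0.75 (−); new bracket [-1.5, -1]
m = -1.25, g(m) = 2.09375 (+); new bracket [-1.5, -1.25]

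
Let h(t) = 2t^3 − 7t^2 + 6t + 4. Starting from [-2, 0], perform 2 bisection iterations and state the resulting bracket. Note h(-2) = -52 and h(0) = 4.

midpoint -1: h = -11 < 0 → [-1, 0]
midpoint -0.5: h = -1 < 0 → [-0.5, 0]

[-0.5, 0]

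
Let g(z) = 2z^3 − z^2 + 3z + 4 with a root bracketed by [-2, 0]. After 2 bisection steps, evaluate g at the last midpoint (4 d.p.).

midpoint -1: g = -2 < 0 → [-1, 0]
midpoint -0.5: g = 2 > 0 → [-1, -0.5]

2.0000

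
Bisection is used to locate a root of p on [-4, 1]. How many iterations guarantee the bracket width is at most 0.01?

9

Width after n steps is 5/2^n. Need 2^n ≥ 5/0.01 = 500.
2^8 = 256 < 500 ≤ 2^9 = 512, so n = 9.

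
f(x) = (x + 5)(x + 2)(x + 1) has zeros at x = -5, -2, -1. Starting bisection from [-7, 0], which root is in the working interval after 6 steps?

-5

midpoint -3.5: f = 5.625 > 0 → [-7, -3.5]
midpoint -5.25: f = -3.453125 < 0 → [-5.25, -3.5]
midpoint -4.375: f = 5.009766 > 0 → [-5.25, -4.375]
midpoint -4.8125: f = 2.0105 > 0 → [-5.25, -4.8125]
midpoint -5.03125: f = -0.3819 < 0 → [-5.03125, -4.8125]
midpoint -4.921875: f = 0.8953 > 0 → [-5.03125, -4.921875]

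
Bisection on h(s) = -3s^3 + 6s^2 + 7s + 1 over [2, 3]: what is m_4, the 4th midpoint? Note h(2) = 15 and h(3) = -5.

2.8125

midpoint 2.5: h = 9.125 > 0 → [2.5, 3]
midpoint 2.75: h = 3.234375 > 0 → [2.75, 3]
midpoint 2.875: h = -0.572266 < 0 → [2.75, 2.875]
midpoint 2.8125: h = 1.4065 > 0 → [2.8125, 2.875]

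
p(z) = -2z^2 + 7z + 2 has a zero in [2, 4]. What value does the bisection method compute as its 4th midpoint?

3.875

z = 3 gives p = 5, positive; keep [3, 4]
z = 3.5 gives p = 2, positive; keep [3.5, 4]
z = 3.75 gives p = 0.125, positive; keep [3.75, 4]
z = 3.875 gives p = -0.9062, negative; keep [3.75, 3.875]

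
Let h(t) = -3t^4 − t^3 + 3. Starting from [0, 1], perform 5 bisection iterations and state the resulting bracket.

[0.90625, 0.9375]

t = 0.5 gives h = 2.6875, positive; keep [0.5, 1]
t = 0.75 gives h = 1.628906, positive; keep [0.75, 1]
t = 0.875 gives h = 0.571533, positive; keep [0.875, 1]
t = 0.9375 gives h = -0.1414, negative; keep [0.875, 0.9375]
t = 0.90625 gives h = 0.2322, positive; keep [0.90625, 0.9375]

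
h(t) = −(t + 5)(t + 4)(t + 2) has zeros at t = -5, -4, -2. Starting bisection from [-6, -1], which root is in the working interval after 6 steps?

t = -3.5 gives h = 1.125, positive; keep [-3.5, -1]
t = -2.25 gives h = 1.203125, positive; keep [-2.25, -1]
t = -1.625 gives h = -3.005859, negative; keep [-2.25, -1.625]
t = -1.9375 gives h = -0.3948, negative; keep [-2.25, -1.9375]
t = -2.09375 gives h = 0.5194, positive; keep [-2.09375, -1.9375]
t = -2.015625 gives h = 0.0925, positive; keep [-2.015625, -1.9375]

-2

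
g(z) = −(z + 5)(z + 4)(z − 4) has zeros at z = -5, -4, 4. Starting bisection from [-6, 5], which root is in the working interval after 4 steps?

4

midpoint -0.5: g = 70.875 > 0 → [-0.5, 5]
midpoint 2.25: g = 79.296875 > 0 → [2.25, 5]
midpoint 3.625: g = 24.662109 > 0 → [3.625, 5]
midpoint 4.3125: g = -24.1907 < 0 → [3.625, 4.3125]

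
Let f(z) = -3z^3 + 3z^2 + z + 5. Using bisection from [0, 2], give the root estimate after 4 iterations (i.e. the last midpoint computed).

1.625

f(1) = 6 > 0, so the root lies in [1, 2]
f(1.5) = 3.125 > 0, so the root lies in [1.5, 2]
f(1.75) = -0.140625 < 0, so the root lies in [1.5, 1.75]
f(1.625) = 1.6738 > 0, so the root lies in [1.625, 1.75]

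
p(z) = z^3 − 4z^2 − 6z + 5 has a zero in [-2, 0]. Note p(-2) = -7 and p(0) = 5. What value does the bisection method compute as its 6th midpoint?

-1.59375

z = -1 gives p = 6, positive; keep [-2, -1]
z = -1.5 gives p = 1.625, positive; keep [-2, -1.5]
z = -1.75 gives p = -2.109375, negative; keep [-1.75, -1.5]
z = -1.625 gives p = -0.1035, negative; keep [-1.625, -1.5]
z = -1.5625 gives p = 0.7947, positive; keep [-1.625, -1.5625]
z = -1.59375 gives p = 0.3542, positive; keep [-1.625, -1.59375]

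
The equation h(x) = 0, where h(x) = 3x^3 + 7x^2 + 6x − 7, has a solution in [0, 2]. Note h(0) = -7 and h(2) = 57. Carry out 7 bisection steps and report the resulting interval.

[0.609375, 0.625]

m = 1, h(m) = 9 (+); new bracket [0, 1]
m = 0.5, h(m) = -1.875 (−); new bracket [0.5, 1]
m = 0.75, h(m) = 2.703125 (+); new bracket [0.5, 0.75]
m = 0.625, h(m) = 0.2168 (+); new bracket [0.5, 0.625]
m = 0.5625, h(m) = -0.8762 (−); new bracket [0.5625, 0.625]
m = 0.59375, h(m) = -0.3418 (−); new bracket [0.59375, 0.625]
m = 0.609375, h(m) = -0.0655 (−); new bracket [0.609375, 0.625]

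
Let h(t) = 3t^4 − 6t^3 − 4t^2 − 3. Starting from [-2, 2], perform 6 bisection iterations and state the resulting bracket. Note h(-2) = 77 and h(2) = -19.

[-0.9375, -0.875]

h(0) = -3 < 0, so the root lies in [-2, 0]
h(-1) = 2 > 0, so the root lies in [-1, 0]
h(-0.5) = -3.0625 < 0, so the root lies in [-1, -0.5]
h(-0.75) = -1.7695 < 0, so the root lies in [-1, -0.75]
h(-0.875) = -0.2844 < 0, so the root lies in [-1, -0.875]
h(-0.9375) = 0.7457 > 0, so the root lies in [-0.9375, -0.875]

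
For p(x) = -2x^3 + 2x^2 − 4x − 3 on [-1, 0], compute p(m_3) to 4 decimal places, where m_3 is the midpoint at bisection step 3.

0.7695

p(-0.5) = -0.25 < 0, so the root lies in [-1, -0.5]
p(-0.75) = 1.96875 > 0, so the root lies in [-0.75, -0.5]
p(-0.625) = 0.769531 > 0, so the root lies in [-0.625, -0.5]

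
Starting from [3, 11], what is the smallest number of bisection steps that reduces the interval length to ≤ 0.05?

Width after n steps is 8/2^n. Need 2^n ≥ 8/0.05 = 160.
2^7 = 128 < 160 ≤ 2^8 = 256, so n = 8.

8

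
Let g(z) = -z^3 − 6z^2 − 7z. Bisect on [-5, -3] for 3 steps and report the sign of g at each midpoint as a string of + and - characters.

z = -4 gives g = -4, negative; keep [-5, -4]
z = -4.5 gives g = 1.125, positive; keep [-4.5, -4]
z = -4.25 gives g = -1.859375, negative; keep [-4.5, -4.25]

-+-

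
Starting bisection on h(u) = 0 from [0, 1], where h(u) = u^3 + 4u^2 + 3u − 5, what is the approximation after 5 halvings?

0.78125

m = 0.5, h(m) = -2.375 (−); new bracket [0.5, 1]
m = 0.75, h(m) = -0.078125 (−); new bracket [0.75, 1]
m = 0.875, h(m) = 1.357422 (+); new bracket [0.75, 0.875]
m = 0.8125, h(m) = 0.6145 (+); new bracket [0.75, 0.8125]
m = 0.78125, h(m) = 0.262 (+); new bracket [0.75, 0.78125]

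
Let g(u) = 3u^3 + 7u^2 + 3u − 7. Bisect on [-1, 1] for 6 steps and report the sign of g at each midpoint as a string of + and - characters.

--+---

midpoint 0: g = -7 < 0 → [0, 1]
midpoint 0.5: g = -3.375 < 0 → [0.5, 1]
midpoint 0.75: g = 0.453125 > 0 → [0.5, 0.75]
midpoint 0.625: g = -1.6582 < 0 → [0.625, 0.75]
midpoint 0.6875: g = -0.6541 < 0 → [0.6875, 0.75]
midpoint 0.71875: g = -0.1136 < 0 → [0.71875, 0.75]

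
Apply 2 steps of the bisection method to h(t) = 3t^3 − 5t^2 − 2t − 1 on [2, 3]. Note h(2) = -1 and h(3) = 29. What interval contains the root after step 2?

[2, 2.25]

midpoint 2.5: h = 9.625 > 0 → [2, 2.5]
midpoint 2.25: h = 3.359375 > 0 → [2, 2.25]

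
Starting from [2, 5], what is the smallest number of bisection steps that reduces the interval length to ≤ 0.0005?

Width after n steps is 3/2^n. Need 2^n ≥ 3/0.0005 = 6000.
2^12 = 4096 < 6000 ≤ 2^13 = 8192, so n = 13.

13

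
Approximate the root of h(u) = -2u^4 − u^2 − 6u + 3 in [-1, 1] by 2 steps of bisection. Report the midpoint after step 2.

h(0) = 3 > 0, so the root lies in [0, 1]
h(0.5) = -0.375 < 0, so the root lies in [0, 0.5]

0.5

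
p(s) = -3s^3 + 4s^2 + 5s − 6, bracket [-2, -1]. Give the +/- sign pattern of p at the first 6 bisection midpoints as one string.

+-++++

m = -1.5, p(m) = 5.625 (+); new bracket [-1.5, -1]
m = -1.25, p(m) = -0.140625 (−); new bracket [-1.5, -1.25]
m = -1.375, p(m) = 2.486328 (+); new bracket [-1.375, -1.25]
m = -1.3125, p(m) = 1.1111 (+); new bracket [-1.3125, -1.25]
m = -1.28125, p(m) = 0.4701 (+); new bracket [-1.28125, -1.25]
m = -1.265625, p(m) = 0.161 (+); new bracket [-1.265625, -1.25]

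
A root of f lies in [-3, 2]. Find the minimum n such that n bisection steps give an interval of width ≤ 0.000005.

20

Width after n steps is 5/2^n. Need 2^n ≥ 5/0.000005 = 1000000.
2^19 = 524288 < 1000000 ≤ 2^20 = 1048576, so n = 20.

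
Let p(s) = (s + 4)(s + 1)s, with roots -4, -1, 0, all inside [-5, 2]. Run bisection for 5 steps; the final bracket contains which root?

-4

midpoint -1.5: p = 1.875 > 0 → [-5, -1.5]
midpoint -3.25: p = 5.484375 > 0 → [-5, -3.25]
midpoint -4.125: p = -1.611328 < 0 → [-4.125, -3.25]
midpoint -3.6875: p = 3.0969 > 0 → [-4.125, -3.6875]
midpoint -3.90625: p = 1.0643 > 0 → [-4.125, -3.90625]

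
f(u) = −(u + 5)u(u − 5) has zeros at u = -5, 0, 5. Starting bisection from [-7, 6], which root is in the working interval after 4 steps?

-5

u = -0.5 gives f = -12.375, negative; keep [-7, -0.5]
u = -3.75 gives f = -41.015625, negative; keep [-7, -3.75]
u = -5.375 gives f = 20.912109, positive; keep [-5.375, -3.75]
u = -4.5625 gives f = -19.0876, negative; keep [-5.375, -4.5625]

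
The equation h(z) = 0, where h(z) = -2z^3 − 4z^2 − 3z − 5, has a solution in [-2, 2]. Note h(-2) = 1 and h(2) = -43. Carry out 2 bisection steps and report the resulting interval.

[-2, -1]

h(0) = -5 < 0, so the root lies in [-2, 0]
h(-1) = -4 < 0, so the root lies in [-2, -1]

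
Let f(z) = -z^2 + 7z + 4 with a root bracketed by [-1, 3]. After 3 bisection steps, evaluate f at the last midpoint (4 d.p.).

0.2500

midpoint 1: f = 10 > 0 → [-1, 1]
midpoint 0: f = 4 > 0 → [-1, 0]
midpoint -0.5: f = 0.25 > 0 → [-1, -0.5]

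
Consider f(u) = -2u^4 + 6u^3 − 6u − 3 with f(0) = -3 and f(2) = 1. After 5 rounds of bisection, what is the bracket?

f(1) = -5 < 0, so the root lies in [1, 2]
f(1.5) = -1.875 < 0, so the root lies in [1.5, 2]
f(1.75) = -0.101562 < 0, so the root lies in [1.75, 2]
f(1.875) = 0.5815 > 0, so the root lies in [1.75, 1.875]
f(1.8125) = 0.2666 > 0, so the root lies in [1.75, 1.8125]

[1.75, 1.8125]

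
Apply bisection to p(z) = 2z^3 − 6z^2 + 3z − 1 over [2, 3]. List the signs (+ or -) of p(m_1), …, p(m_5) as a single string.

+----

m = 2.5, p(m) = 0.25 (+); new bracket [2, 2.5]
m = 2.25, p(m) = -1.84375 (−); new bracket [2.25, 2.5]
m = 2.375, p(m) = -0.925781 (−); new bracket [2.375, 2.5]
m = 2.4375, p(m) = -0.3716 (−); new bracket [2.4375, 2.5]
m = 2.46875, p(m) = -0.0694 (−); new bracket [2.46875, 2.5]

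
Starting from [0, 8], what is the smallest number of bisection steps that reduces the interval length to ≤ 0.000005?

21

Width after n steps is 8/2^n. Need 2^n ≥ 8/0.000005 = 1600000.
2^20 = 1048576 < 1600000 ≤ 2^21 = 2097152, so n = 21.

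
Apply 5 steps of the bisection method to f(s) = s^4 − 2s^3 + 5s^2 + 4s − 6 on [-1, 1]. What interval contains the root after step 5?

[0.8125, 0.875]

f(0) = -6 < 0, so the root lies in [0, 1]
f(0.5) = -2.9375 < 0, so the root lies in [0.5, 1]
f(0.75) = -0.714844 < 0, so the root lies in [0.75, 1]
f(0.875) = 0.5745 > 0, so the root lies in [0.75, 0.875]
f(0.8125) = -0.0862 < 0, so the root lies in [0.8125, 0.875]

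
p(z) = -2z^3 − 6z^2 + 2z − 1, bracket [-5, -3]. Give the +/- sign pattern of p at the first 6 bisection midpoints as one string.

++-+--

z = -4 gives p = 23, positive; keep [-4, -3]
z = -3.5 gives p = 4.25, positive; keep [-3.5, -3]
z = -3.25 gives p = -2.21875, negative; keep [-3.5, -3.25]
z = -3.375 gives p = 0.793, positive; keep [-3.375, -3.25]
z = -3.3125 gives p = -0.7671, negative; keep [-3.375, -3.3125]
z = -3.34375 gives p = -0.0008, negative; keep [-3.375, -3.34375]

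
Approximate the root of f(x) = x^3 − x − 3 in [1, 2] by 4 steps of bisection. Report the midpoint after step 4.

m = 1.5, f(m) = -1.125 (−); new bracket [1.5, 2]
m = 1.75, f(m) = 0.609375 (+); new bracket [1.5, 1.75]
m = 1.625, f(m) = -0.333984 (−); new bracket [1.625, 1.75]
m = 1.6875, f(m) = 0.1179 (+); new bracket [1.625, 1.6875]

1.6875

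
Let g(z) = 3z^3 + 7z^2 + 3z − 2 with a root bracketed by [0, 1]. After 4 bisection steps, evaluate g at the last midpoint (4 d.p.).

m = 0.5, g(m) = 1.625 (+); new bracket [0, 0.5]
m = 0.25, g(m) = -0.765625 (−); new bracket [0.25, 0.5]
m = 0.375, g(m) = 0.267578 (+); new bracket [0.25, 0.375]
m = 0.3125, g(m) = -0.2874 (−); new bracket [0.3125, 0.375]

-0.2874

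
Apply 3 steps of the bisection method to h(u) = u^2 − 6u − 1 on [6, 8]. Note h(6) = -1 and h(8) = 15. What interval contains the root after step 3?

u = 7 gives h = 6, positive; keep [6, 7]
u = 6.5 gives h = 2.25, positive; keep [6, 6.5]
u = 6.25 gives h = 0.5625, positive; keep [6, 6.25]

[6, 6.25]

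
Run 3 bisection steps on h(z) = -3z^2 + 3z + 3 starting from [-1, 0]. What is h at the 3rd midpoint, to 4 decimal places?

-0.0469

h(-0.5) = 0.75 > 0, so the root lies in [-1, -0.5]
h(-0.75) = -0.9375 < 0, so the root lies in [-0.75, -0.5]
h(-0.625) = -0.046875 < 0, so the root lies in [-0.625, -0.5]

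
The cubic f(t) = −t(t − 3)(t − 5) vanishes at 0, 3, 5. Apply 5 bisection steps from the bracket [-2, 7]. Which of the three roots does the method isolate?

t = 2.5 gives f = -3.125, negative; keep [-2, 2.5]
t = 0.25 gives f = -3.265625, negative; keep [-2, 0.25]
t = -0.875 gives f = 19.919922, positive; keep [-0.875, 0.25]
t = -0.3125 gives f = 5.4993, positive; keep [-0.3125, 0.25]
t = -0.03125 gives f = 0.4766, positive; keep [-0.03125, 0.25]

0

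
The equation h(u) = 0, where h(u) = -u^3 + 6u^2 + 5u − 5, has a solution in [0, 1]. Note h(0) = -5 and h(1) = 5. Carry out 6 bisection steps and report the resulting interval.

h(0.5) = -1.125 < 0, so the root lies in [0.5, 1]
h(0.75) = 1.703125 > 0, so the root lies in [0.5, 0.75]
h(0.625) = 0.224609 > 0, so the root lies in [0.5, 0.625]
h(0.5625) = -0.467 < 0, so the root lies in [0.5625, 0.625]
h(0.59375) = -0.1253 < 0, so the root lies in [0.59375, 0.625]
h(0.609375) = 0.0486 > 0, so the root lies in [0.59375, 0.609375]

[0.59375, 0.609375]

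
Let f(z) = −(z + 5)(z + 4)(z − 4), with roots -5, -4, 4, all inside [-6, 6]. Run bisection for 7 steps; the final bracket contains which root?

4

f(0) = 80 > 0, so the root lies in [0, 6]
f(3) = 56 > 0, so the root lies in [3, 6]
f(4.5) = -40.375 < 0, so the root lies in [3, 4.5]
f(3.75) = 16.9531 > 0, so the root lies in [3.75, 4.5]
f(4.125) = -9.2676 < 0, so the root lies in [3.75, 4.125]
f(3.9375) = 4.4338 > 0, so the root lies in [3.9375, 4.125]
f(4.03125) = -2.2666 < 0, so the root lies in [3.9375, 4.03125]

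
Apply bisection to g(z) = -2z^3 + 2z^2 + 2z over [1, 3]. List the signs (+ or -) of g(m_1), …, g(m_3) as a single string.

-+-

m = 2, g(m) = -4 (−); new bracket [1, 2]
m = 1.5, g(m) = 0.75 (+); new bracket [1.5, 2]
m = 1.75, g(m) = -1.09375 (−); new bracket [1.5, 1.75]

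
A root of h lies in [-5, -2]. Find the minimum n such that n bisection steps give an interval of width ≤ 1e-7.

25

Width after n steps is 3/2^n. Need 2^n ≥ 3/1e-7 = 30000000.
2^24 = 16777216 < 30000000 ≤ 2^25 = 33554432, so n = 25.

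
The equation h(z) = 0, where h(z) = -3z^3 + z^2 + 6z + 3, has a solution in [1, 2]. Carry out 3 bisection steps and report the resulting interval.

[1.75, 1.875]

z = 1.5 gives h = 4.125, positive; keep [1.5, 2]
z = 1.75 gives h = 0.484375, positive; keep [1.75, 2]
z = 1.875 gives h = -2.009766, negative; keep [1.75, 1.875]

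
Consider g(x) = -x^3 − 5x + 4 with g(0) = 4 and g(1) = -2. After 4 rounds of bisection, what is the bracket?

midpoint 0.5: g = 1.375 > 0 → [0.5, 1]
midpoint 0.75: g = -0.171875 < 0 → [0.5, 0.75]
midpoint 0.625: g = 0.630859 > 0 → [0.625, 0.75]
midpoint 0.6875: g = 0.2375 > 0 → [0.6875, 0.75]

[0.6875, 0.75]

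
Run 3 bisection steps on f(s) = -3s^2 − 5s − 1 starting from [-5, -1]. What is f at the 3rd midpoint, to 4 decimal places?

midpoint -3: f = -13 < 0 → [-3, -1]
midpoint -2: f = -3 < 0 → [-2, -1]
midpoint -1.5: f = -0.25 < 0 → [-1.5, -1]

-0.2500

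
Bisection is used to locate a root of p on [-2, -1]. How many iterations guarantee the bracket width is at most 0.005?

8

Width after n steps is 1/2^n. Need 2^n ≥ 1/0.005 = 200.
2^7 = 128 < 200 ≤ 2^8 = 256, so n = 8.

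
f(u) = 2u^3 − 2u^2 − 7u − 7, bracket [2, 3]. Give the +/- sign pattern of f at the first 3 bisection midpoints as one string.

-+-

midpoint 2.5: f = -5.75 < 0 → [2.5, 3]
midpoint 2.75: f = 0.21875 > 0 → [2.5, 2.75]
midpoint 2.625: f = -2.980469 < 0 → [2.625, 2.75]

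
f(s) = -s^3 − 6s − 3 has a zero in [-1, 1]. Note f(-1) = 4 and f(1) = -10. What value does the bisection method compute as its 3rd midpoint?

-0.25

s = 0 gives f = -3, negative; keep [-1, 0]
s = -0.5 gives f = 0.125, positive; keep [-0.5, 0]
s = -0.25 gives f = -1.484375, negative; keep [-0.5, -0.25]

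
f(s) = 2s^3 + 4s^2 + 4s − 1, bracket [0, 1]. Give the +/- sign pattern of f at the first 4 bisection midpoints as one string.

s = 0.5 gives f = 2.25, positive; keep [0, 0.5]
s = 0.25 gives f = 0.28125, positive; keep [0, 0.25]
s = 0.125 gives f = -0.433594, negative; keep [0.125, 0.25]
s = 0.1875 gives f = -0.0962, negative; keep [0.1875, 0.25]

++--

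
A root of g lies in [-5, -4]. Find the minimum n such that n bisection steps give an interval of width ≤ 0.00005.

15

Width after n steps is 1/2^n. Need 2^n ≥ 1/0.00005 = 20000.
2^14 = 16384 < 20000 ≤ 2^15 = 32768, so n = 15.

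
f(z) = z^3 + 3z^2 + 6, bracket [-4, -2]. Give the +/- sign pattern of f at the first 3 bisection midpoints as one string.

m = -3, f(m) = 6 (+); new bracket [-4, -3]
m = -3.5, f(m) = -0.125 (−); new bracket [-3.5, -3]
m = -3.25, f(m) = 3.359375 (+); new bracket [-3.5, -3.25]

+-+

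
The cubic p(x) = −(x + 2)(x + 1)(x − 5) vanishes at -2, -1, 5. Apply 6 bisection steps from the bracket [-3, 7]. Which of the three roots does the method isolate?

p(2) = 36 > 0, so the root lies in [2, 7]
p(4.5) = 17.875 > 0, so the root lies in [4.5, 7]
p(5.75) = -39.234375 < 0, so the root lies in [4.5, 5.75]
p(5.125) = -5.4551 < 0, so the root lies in [4.5, 5.125]
p(4.8125) = 7.4246 > 0, so the root lies in [4.8125, 5.125]
p(4.96875) = 1.2998 > 0, so the root lies in [4.96875, 5.125]

5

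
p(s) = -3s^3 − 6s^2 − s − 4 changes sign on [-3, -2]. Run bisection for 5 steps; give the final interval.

m = -2.5, p(m) = 7.875 (+); new bracket [-2.5, -2]
m = -2.25, p(m) = 2.046875 (+); new bracket [-2.25, -2]
m = -2.125, p(m) = -0.181641 (−); new bracket [-2.25, -2.125]
m = -2.1875, p(m) = 0.8792 (+); new bracket [-2.1875, -2.125]
m = -2.15625, p(m) = 0.3357 (+); new bracket [-2.15625, -2.125]

[-2.15625, -2.125]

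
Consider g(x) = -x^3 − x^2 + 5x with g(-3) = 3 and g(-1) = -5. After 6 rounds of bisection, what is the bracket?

[-2.8125, -2.78125]

m = -2, g(m) = -6 (−); new bracket [-3, -2]
m = -2.5, g(m) = -3.125 (−); new bracket [-3, -2.5]
m = -2.75, g(m) = -0.515625 (−); new bracket [-3, -2.75]
m = -2.875, g(m) = 1.123 (+); new bracket [-2.875, -2.75]
m = -2.8125, g(m) = 0.2747 (+); new bracket [-2.8125, -2.75]
m = -2.78125, g(m) = -0.1277 (−); new bracket [-2.8125, -2.78125]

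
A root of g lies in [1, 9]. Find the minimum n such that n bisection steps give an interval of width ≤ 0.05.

Width after n steps is 8/2^n. Need 2^n ≥ 8/0.05 = 160.
2^7 = 128 < 160 ≤ 2^8 = 256, so n = 8.

8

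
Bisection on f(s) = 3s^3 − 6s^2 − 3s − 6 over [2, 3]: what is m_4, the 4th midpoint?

2.6875

midpoint 2.5: f = -4.125 < 0 → [2.5, 3]
midpoint 2.75: f = 2.765625 > 0 → [2.5, 2.75]
midpoint 2.625: f = -0.955078 < 0 → [2.625, 2.75]
midpoint 2.6875: f = 0.8342 > 0 → [2.625, 2.6875]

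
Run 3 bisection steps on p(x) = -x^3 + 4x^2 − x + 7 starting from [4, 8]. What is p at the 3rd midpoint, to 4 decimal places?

x = 6 gives p = -71, negative; keep [4, 6]
x = 5 gives p = -23, negative; keep [4, 5]
x = 4.5 gives p = -7.625, negative; keep [4, 4.5]

-7.6250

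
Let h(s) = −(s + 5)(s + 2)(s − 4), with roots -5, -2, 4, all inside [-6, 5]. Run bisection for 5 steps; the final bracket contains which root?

4

s = -0.5 gives h = 30.375, positive; keep [-0.5, 5]
s = 2.25 gives h = 53.921875, positive; keep [2.25, 5]
s = 3.625 gives h = 18.193359, positive; keep [3.625, 5]
s = 4.3125 gives h = -18.3704, negative; keep [3.625, 4.3125]
s = 3.96875 gives h = 1.6729, positive; keep [3.96875, 4.3125]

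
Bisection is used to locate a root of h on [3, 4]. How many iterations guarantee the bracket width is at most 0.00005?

15

Width after n steps is 1/2^n. Need 2^n ≥ 1/0.00005 = 20000.
2^14 = 16384 < 20000 ≤ 2^15 = 32768, so n = 15.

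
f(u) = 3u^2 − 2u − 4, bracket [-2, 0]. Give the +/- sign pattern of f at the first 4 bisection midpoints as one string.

u = -1 gives f = 1, positive; keep [-1, 0]
u = -0.5 gives f = -2.25, negative; keep [-1, -0.5]
u = -0.75 gives f = -0.8125, negative; keep [-1, -0.75]
u = -0.875 gives f = 0.0469, positive; keep [-0.875, -0.75]

+--+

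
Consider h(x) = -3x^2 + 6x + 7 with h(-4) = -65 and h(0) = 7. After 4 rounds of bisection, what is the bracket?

[-1, -0.75]

m = -2, h(m) = -17 (−); new bracket [-2, 0]
m = -1, h(m) = -2 (−); new bracket [-1, 0]
m = -0.5, h(m) = 3.25 (+); new bracket [-1, -0.5]
m = -0.75, h(m) = 0.8125 (+); new bracket [-1, -0.75]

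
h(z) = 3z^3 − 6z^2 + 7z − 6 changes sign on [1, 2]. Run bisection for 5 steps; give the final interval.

[1.34375, 1.375]

h(1.5) = 1.125 > 0, so the root lies in [1, 1.5]
h(1.25) = -0.765625 < 0, so the root lies in [1.25, 1.5]
h(1.375) = 0.080078 > 0, so the root lies in [1.25, 1.375]
h(1.3125) = -0.3655 < 0, so the root lies in [1.3125, 1.375]
h(1.34375) = -0.1487 < 0, so the root lies in [1.34375, 1.375]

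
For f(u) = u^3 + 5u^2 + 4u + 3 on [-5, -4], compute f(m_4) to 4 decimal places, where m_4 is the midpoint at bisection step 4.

0.4973

u = -4.5 gives f = -4.875, negative; keep [-4.5, -4]
u = -4.25 gives f = -0.453125, negative; keep [-4.25, -4]
u = -4.125 gives f = 1.388672, positive; keep [-4.25, -4.125]
u = -4.1875 gives f = 0.4973, positive; keep [-4.25, -4.1875]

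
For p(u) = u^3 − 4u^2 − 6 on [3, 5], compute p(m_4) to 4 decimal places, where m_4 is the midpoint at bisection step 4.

1.1777

midpoint 4: p = -6 < 0 → [4, 5]
midpoint 4.5: p = 4.125 > 0 → [4, 4.5]
midpoint 4.25: p = -1.484375 < 0 → [4.25, 4.5]
midpoint 4.375: p = 1.1777 > 0 → [4.25, 4.375]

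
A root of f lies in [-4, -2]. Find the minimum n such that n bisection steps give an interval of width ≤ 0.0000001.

Width after n steps is 2/2^n. Need 2^n ≥ 2/0.0000001 = 20000000.
2^24 = 16777216 < 20000000 ≤ 2^25 = 33554432, so n = 25.

25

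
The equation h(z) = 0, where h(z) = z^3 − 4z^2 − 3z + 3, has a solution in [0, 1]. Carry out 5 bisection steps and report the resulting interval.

[0.59375, 0.625]

h(0.5) = 0.625 > 0, so the root lies in [0.5, 1]
h(0.75) = -1.078125 < 0, so the root lies in [0.5, 0.75]
h(0.625) = -0.193359 < 0, so the root lies in [0.5, 0.625]
h(0.5625) = 0.2249 > 0, so the root lies in [0.5625, 0.625]
h(0.59375) = 0.0179 > 0, so the root lies in [0.59375, 0.625]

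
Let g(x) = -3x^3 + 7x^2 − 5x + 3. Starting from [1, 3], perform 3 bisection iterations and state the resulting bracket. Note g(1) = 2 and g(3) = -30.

[1.5, 1.75]

x = 2 gives g = -3, negative; keep [1, 2]
x = 1.5 gives g = 1.125, positive; keep [1.5, 2]
x = 1.75 gives g = -0.390625, negative; keep [1.5, 1.75]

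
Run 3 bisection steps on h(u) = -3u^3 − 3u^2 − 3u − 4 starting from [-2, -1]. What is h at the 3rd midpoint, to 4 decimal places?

m = -1.5, h(m) = 3.875 (+); new bracket [-1.5, -1]
m = -1.25, h(m) = 0.921875 (+); new bracket [-1.25, -1]
m = -1.125, h(m) = -0.150391 (−); new bracket [-1.25, -1.125]

-0.1504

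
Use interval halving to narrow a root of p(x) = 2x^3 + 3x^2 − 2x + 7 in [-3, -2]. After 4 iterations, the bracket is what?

p(-2.5) = -0.5 < 0, so the root lies in [-2.5, -2]
p(-2.25) = 3.90625 > 0, so the root lies in [-2.5, -2.25]
p(-2.375) = 1.878906 > 0, so the root lies in [-2.5, -2.375]
p(-2.4375) = 0.7349 > 0, so the root lies in [-2.5, -2.4375]

[-2.5, -2.4375]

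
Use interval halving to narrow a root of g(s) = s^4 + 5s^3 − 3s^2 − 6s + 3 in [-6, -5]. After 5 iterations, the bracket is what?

midpoint -5.5: g = 28.4375 > 0 → [-5.5, -5]
midpoint -5.25: g = -12.011719 < 0 → [-5.5, -5.25]
midpoint -5.375: g = 6.810791 > 0 → [-5.375, -5.25]
midpoint -5.3125: g = -2.9389 < 0 → [-5.375, -5.3125]
midpoint -5.34375: g = 1.8498 > 0 → [-5.34375, -5.3125]

[-5.34375, -5.3125]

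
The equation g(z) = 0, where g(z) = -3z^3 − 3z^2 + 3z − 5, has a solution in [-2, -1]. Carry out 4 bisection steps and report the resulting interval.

[-2, -1.9375]

z = -1.5 gives g = -6.125, negative; keep [-2, -1.5]
z = -1.75 gives g = -3.359375, negative; keep [-2, -1.75]
z = -1.875 gives g = -1.396484, negative; keep [-2, -1.875]
z = -1.9375 gives g = -0.2546, negative; keep [-2, -1.9375]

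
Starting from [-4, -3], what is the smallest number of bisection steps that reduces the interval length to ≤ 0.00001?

Width after n steps is 1/2^n. Need 2^n ≥ 1/0.00001 = 100000.
2^16 = 65536 < 100000 ≤ 2^17 = 131072, so n = 17.

17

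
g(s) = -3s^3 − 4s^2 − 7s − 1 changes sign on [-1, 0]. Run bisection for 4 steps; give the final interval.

[-0.1875, -0.125]

g(-0.5) = 1.875 > 0, so the root lies in [-0.5, 0]
g(-0.25) = 0.546875 > 0, so the root lies in [-0.25, 0]
g(-0.125) = -0.181641 < 0, so the root lies in [-0.25, -0.125]
g(-0.1875) = 0.1917 > 0, so the root lies in [-0.1875, -0.125]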